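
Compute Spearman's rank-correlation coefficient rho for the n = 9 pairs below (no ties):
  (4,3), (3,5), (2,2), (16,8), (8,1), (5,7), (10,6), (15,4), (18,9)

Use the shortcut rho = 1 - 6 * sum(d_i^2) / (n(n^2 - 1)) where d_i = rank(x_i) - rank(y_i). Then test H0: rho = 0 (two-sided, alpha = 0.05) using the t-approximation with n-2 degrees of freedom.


Step 1: Rank x and y separately (midranks; no ties here).
rank(x): 4->3, 3->2, 2->1, 16->8, 8->5, 5->4, 10->6, 15->7, 18->9
rank(y): 3->3, 5->5, 2->2, 8->8, 1->1, 7->7, 6->6, 4->4, 9->9
Step 2: d_i = R_x(i) - R_y(i); compute d_i^2.
  (3-3)^2=0, (2-5)^2=9, (1-2)^2=1, (8-8)^2=0, (5-1)^2=16, (4-7)^2=9, (6-6)^2=0, (7-4)^2=9, (9-9)^2=0
sum(d^2) = 44.
Step 3: rho = 1 - 6*44 / (9*(9^2 - 1)) = 1 - 264/720 = 0.633333.
Step 4: Under H0, t = rho * sqrt((n-2)/(1-rho^2)) = 2.1653 ~ t(7).
Step 5: Two-sided p-value from the t-distribution with 7 df = 0.067086.
Step 6: alpha = 0.05. fail to reject H0.

rho = 0.6333, p = 0.067086, fail to reject H0 at alpha = 0.05.


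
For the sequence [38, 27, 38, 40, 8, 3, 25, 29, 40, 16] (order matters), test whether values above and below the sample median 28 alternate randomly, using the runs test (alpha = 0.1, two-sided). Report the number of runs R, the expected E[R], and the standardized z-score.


Step 1: Compute median = 28; label A = above, B = below.
Labels in order: ABAABBBAAB  (n_A = 5, n_B = 5)
Step 2: Count runs R = 6.
Step 3: Under H0 (random ordering), E[R] = 2*n_A*n_B/(n_A+n_B) + 1 = 2*5*5/10 + 1 = 6.0000.
        Var[R] = 2*n_A*n_B*(2*n_A*n_B - n_A - n_B) / ((n_A+n_B)^2 * (n_A+n_B-1)) = 2000/900 = 2.2222.
        SD[R] = 1.4907.
Step 4: R = E[R], so z = 0 with no continuity correction.
Step 5: Two-sided p-value via normal approximation = 2*(1 - Phi(|z|)) = 1.000000.
Step 6: alpha = 0.1. fail to reject H0.

R = 6, z = 0.0000, p = 1.000000, fail to reject H0.


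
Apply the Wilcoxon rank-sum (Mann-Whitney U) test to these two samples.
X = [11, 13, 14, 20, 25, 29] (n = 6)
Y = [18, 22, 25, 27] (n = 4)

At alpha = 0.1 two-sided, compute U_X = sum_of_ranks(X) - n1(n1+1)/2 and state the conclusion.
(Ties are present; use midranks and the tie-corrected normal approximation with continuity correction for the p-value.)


Step 1: Combine and sort all 10 observations; assign midranks.
sorted (value, group): (11,X), (13,X), (14,X), (18,Y), (20,X), (22,Y), (25,X), (25,Y), (27,Y), (29,X)
ranks: 11->1, 13->2, 14->3, 18->4, 20->5, 22->6, 25->7.5, 25->7.5, 27->9, 29->10
Step 2: Rank sum for X: R1 = 1 + 2 + 3 + 5 + 7.5 + 10 = 28.5.
Step 3: U_X = R1 - n1(n1+1)/2 = 28.5 - 6*7/2 = 28.5 - 21 = 7.5.
       U_Y = n1*n2 - U_X = 24 - 7.5 = 16.5.
Step 4: Ties are present, so use the tie-corrected normal approximation (with continuity correction) for the p-value.
Step 5: p-value = 0.392330; compare to alpha = 0.1. fail to reject H0.

U_X = 7.5, p = 0.392330, fail to reject H0 at alpha = 0.1.


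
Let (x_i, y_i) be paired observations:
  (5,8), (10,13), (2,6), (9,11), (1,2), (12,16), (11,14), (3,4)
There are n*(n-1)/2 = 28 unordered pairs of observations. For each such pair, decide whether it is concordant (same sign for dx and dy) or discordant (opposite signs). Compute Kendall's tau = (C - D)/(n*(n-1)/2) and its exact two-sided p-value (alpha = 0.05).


Step 1: Enumerate the 28 unordered pairs (i,j) with i<j and classify each by sign(x_j-x_i) * sign(y_j-y_i).
  (1,2):dx=+5,dy=+5->C; (1,3):dx=-3,dy=-2->C; (1,4):dx=+4,dy=+3->C; (1,5):dx=-4,dy=-6->C
  (1,6):dx=+7,dy=+8->C; (1,7):dx=+6,dy=+6->C; (1,8):dx=-2,dy=-4->C; (2,3):dx=-8,dy=-7->C
  (2,4):dx=-1,dy=-2->C; (2,5):dx=-9,dy=-11->C; (2,6):dx=+2,dy=+3->C; (2,7):dx=+1,dy=+1->C
  (2,8):dx=-7,dy=-9->C; (3,4):dx=+7,dy=+5->C; (3,5):dx=-1,dy=-4->C; (3,6):dx=+10,dy=+10->C
  (3,7):dx=+9,dy=+8->C; (3,8):dx=+1,dy=-2->D; (4,5):dx=-8,dy=-9->C; (4,6):dx=+3,dy=+5->C
  (4,7):dx=+2,dy=+3->C; (4,8):dx=-6,dy=-7->C; (5,6):dx=+11,dy=+14->C; (5,7):dx=+10,dy=+12->C
  (5,8):dx=+2,dy=+2->C; (6,7):dx=-1,dy=-2->C; (6,8):dx=-9,dy=-12->C; (7,8):dx=-8,dy=-10->C
Step 2: C = 27, D = 1, total pairs = 28.
Step 3: tau = (C - D)/(n(n-1)/2) = (27 - 1)/28 = 0.928571.
Step 4: Exact two-sided p-value (enumerate n! = 40320 permutations of y under H0): p = 0.000397.
Step 5: alpha = 0.05. reject H0.

tau_b = 0.9286 (C=27, D=1), p = 0.000397, reject H0.


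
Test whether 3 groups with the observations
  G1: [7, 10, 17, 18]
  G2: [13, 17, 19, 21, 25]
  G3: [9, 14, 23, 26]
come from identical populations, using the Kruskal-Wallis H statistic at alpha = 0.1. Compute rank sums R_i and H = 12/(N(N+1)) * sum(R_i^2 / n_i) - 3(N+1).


Step 1: Combine all N = 13 observations and assign midranks.
sorted (value, group, rank): (7,G1,1), (9,G3,2), (10,G1,3), (13,G2,4), (14,G3,5), (17,G1,6.5), (17,G2,6.5), (18,G1,8), (19,G2,9), (21,G2,10), (23,G3,11), (25,G2,12), (26,G3,13)
Step 2: Sum ranks within each group.
R_1 = 18.5 (n_1 = 4)
R_2 = 41.5 (n_2 = 5)
R_3 = 31 (n_3 = 4)
Step 3: H = 12/(N(N+1)) * sum(R_i^2/n_i) - 3(N+1)
     = 12/(13*14) * (18.5^2/4 + 41.5^2/5 + 31^2/4) - 3*14
     = 0.065934 * 670.263 - 42
     = 2.193132.
Step 4: Ties present; correction factor C = 1 - 6/(13^3 - 13) = 0.997253. Corrected H = 2.193132 / 0.997253 = 2.199174.
Step 5: Under H0, H ~ chi^2(2); p-value = 0.333009.
Step 6: alpha = 0.1. fail to reject H0.

H = 2.1992, df = 2, p = 0.333009, fail to reject H0.


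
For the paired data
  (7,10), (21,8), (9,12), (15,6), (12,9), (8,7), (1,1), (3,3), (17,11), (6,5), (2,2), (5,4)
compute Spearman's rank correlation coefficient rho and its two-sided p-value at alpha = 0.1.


Step 1: Rank x and y separately (midranks; no ties here).
rank(x): 7->6, 21->12, 9->8, 15->10, 12->9, 8->7, 1->1, 3->3, 17->11, 6->5, 2->2, 5->4
rank(y): 10->10, 8->8, 12->12, 6->6, 9->9, 7->7, 1->1, 3->3, 11->11, 5->5, 2->2, 4->4
Step 2: d_i = R_x(i) - R_y(i); compute d_i^2.
  (6-10)^2=16, (12-8)^2=16, (8-12)^2=16, (10-6)^2=16, (9-9)^2=0, (7-7)^2=0, (1-1)^2=0, (3-3)^2=0, (11-11)^2=0, (5-5)^2=0, (2-2)^2=0, (4-4)^2=0
sum(d^2) = 64.
Step 3: rho = 1 - 6*64 / (12*(12^2 - 1)) = 1 - 384/1716 = 0.776224.
Step 4: Under H0, t = rho * sqrt((n-2)/(1-rho^2)) = 3.8934 ~ t(10).
Step 5: Two-sided p-value from the t-distribution with 10 df = 0.002993.
Step 6: alpha = 0.1. reject H0.

rho = 0.7762, p = 0.002993, reject H0 at alpha = 0.1.


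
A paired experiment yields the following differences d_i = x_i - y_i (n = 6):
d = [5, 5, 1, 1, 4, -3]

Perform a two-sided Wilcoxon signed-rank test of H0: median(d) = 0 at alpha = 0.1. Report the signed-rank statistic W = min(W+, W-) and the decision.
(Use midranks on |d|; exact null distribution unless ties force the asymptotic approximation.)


Step 1: Drop any zero differences (none here) and take |d_i|.
|d| = [5, 5, 1, 1, 4, 3]
Step 2: Midrank |d_i| (ties get averaged ranks).
ranks: |5|->5.5, |5|->5.5, |1|->1.5, |1|->1.5, |4|->4, |3|->3
Step 3: Attach original signs; sum ranks with positive sign and with negative sign.
W+ = 5.5 + 5.5 + 1.5 + 1.5 + 4 = 18
W- = 3 = 3
(Check: W+ + W- = 21 should equal n(n+1)/2 = 21.)
Step 4: Test statistic W = min(W+, W-) = 3.
Step 5: Ties in |d|, so use the tie-corrected normal approximation.
        E[W] = n(n+1)/4 = 6*7/4 = 10.5.
        Tie groups: |d|=1 (t=2), |d|=5 (t=2); sum(t^3 - t) = 12.
        Var[W] = n(n+1)(2n+1)/24 - sum(t^3-t)/48 = 546/24 - 12/48 = 22.5.
        z = (W - E[W]) / sqrt(Var[W]) = (3 - 10.5) / 4.7434 = -1.5811.
        Two-sided p = 2*Phi(z) = 0.113846.
Step 6: alpha = 0.1. fail to reject H0.

W+ = 18, W- = 3, W = min = 3, p = 0.113846, fail to reject H0.


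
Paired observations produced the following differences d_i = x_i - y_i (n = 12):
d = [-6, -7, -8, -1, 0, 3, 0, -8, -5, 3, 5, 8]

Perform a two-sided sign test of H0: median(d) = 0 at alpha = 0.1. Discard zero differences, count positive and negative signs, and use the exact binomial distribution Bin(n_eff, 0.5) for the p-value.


Step 1: Discard zero differences. Original n = 12; n_eff = number of nonzero differences = 10.
Nonzero differences (with sign): -6, -7, -8, -1, +3, -8, -5, +3, +5, +8
Step 2: Count signs: positive = 4, negative = 6.
Step 3: Under H0: P(positive) = 0.5, so the number of positives S ~ Bin(10, 0.5).
Step 4: Two-sided exact p-value = sum of Bin(10,0.5) probabilities at or below the observed probability = 0.753906.
Step 5: alpha = 0.1. fail to reject H0.

n_eff = 10, pos = 4, neg = 6, p = 0.753906, fail to reject H0.


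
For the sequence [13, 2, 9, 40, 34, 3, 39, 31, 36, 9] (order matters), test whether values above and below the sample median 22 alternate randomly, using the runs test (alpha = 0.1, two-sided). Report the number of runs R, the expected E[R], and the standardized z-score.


Step 1: Compute median = 22; label A = above, B = below.
Labels in order: BBBAABAAAB  (n_A = 5, n_B = 5)
Step 2: Count runs R = 5.
Step 3: Under H0 (random ordering), E[R] = 2*n_A*n_B/(n_A+n_B) + 1 = 2*5*5/10 + 1 = 6.0000.
        Var[R] = 2*n_A*n_B*(2*n_A*n_B - n_A - n_B) / ((n_A+n_B)^2 * (n_A+n_B-1)) = 2000/900 = 2.2222.
        SD[R] = 1.4907.
Step 4: Continuity-corrected z = (R + 0.5 - E[R]) / SD[R] = (5 + 0.5 - 6.0000) / 1.4907 = -0.3354.
Step 5: Two-sided p-value via normal approximation = 2*(1 - Phi(|z|)) = 0.737316.
Step 6: alpha = 0.1. fail to reject H0.

R = 5, z = -0.3354, p = 0.737316, fail to reject H0.


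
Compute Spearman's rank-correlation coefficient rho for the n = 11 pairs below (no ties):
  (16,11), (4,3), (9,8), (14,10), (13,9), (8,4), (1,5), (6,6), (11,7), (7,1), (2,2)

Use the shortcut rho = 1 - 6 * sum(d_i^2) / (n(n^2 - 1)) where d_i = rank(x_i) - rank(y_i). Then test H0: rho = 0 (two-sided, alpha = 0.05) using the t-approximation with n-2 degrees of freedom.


Step 1: Rank x and y separately (midranks; no ties here).
rank(x): 16->11, 4->3, 9->7, 14->10, 13->9, 8->6, 1->1, 6->4, 11->8, 7->5, 2->2
rank(y): 11->11, 3->3, 8->8, 10->10, 9->9, 4->4, 5->5, 6->6, 7->7, 1->1, 2->2
Step 2: d_i = R_x(i) - R_y(i); compute d_i^2.
  (11-11)^2=0, (3-3)^2=0, (7-8)^2=1, (10-10)^2=0, (9-9)^2=0, (6-4)^2=4, (1-5)^2=16, (4-6)^2=4, (8-7)^2=1, (5-1)^2=16, (2-2)^2=0
sum(d^2) = 42.
Step 3: rho = 1 - 6*42 / (11*(11^2 - 1)) = 1 - 252/1320 = 0.809091.
Step 4: Under H0, t = rho * sqrt((n-2)/(1-rho^2)) = 4.1302 ~ t(9).
Step 5: Two-sided p-value from the t-distribution with 9 df = 0.002559.
Step 6: alpha = 0.05. reject H0.

rho = 0.8091, p = 0.002559, reject H0 at alpha = 0.05.


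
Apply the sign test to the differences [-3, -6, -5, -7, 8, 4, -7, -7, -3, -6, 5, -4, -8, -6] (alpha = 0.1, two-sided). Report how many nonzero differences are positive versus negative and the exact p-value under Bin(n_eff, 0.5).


Step 1: Discard zero differences. Original n = 14; n_eff = number of nonzero differences = 14.
Nonzero differences (with sign): -3, -6, -5, -7, +8, +4, -7, -7, -3, -6, +5, -4, -8, -6
Step 2: Count signs: positive = 3, negative = 11.
Step 3: Under H0: P(positive) = 0.5, so the number of positives S ~ Bin(14, 0.5).
Step 4: Two-sided exact p-value = sum of Bin(14,0.5) probabilities at or below the observed probability = 0.057373.
Step 5: alpha = 0.1. reject H0.

n_eff = 14, pos = 3, neg = 11, p = 0.057373, reject H0.


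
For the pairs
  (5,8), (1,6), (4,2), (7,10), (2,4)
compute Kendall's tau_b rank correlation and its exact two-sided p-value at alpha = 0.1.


Step 1: Enumerate the 10 unordered pairs (i,j) with i<j and classify each by sign(x_j-x_i) * sign(y_j-y_i).
  (1,2):dx=-4,dy=-2->C; (1,3):dx=-1,dy=-6->C; (1,4):dx=+2,dy=+2->C; (1,5):dx=-3,dy=-4->C
  (2,3):dx=+3,dy=-4->D; (2,4):dx=+6,dy=+4->C; (2,5):dx=+1,dy=-2->D; (3,4):dx=+3,dy=+8->C
  (3,5):dx=-2,dy=+2->D; (4,5):dx=-5,dy=-6->C
Step 2: C = 7, D = 3, total pairs = 10.
Step 3: tau = (C - D)/(n(n-1)/2) = (7 - 3)/10 = 0.400000.
Step 4: Exact two-sided p-value (enumerate n! = 120 permutations of y under H0): p = 0.483333.
Step 5: alpha = 0.1. fail to reject H0.

tau_b = 0.4000 (C=7, D=3), p = 0.483333, fail to reject H0.


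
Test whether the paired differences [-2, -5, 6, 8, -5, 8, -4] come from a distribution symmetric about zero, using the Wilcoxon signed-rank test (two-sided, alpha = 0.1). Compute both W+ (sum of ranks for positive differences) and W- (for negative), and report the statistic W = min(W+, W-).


Step 1: Drop any zero differences (none here) and take |d_i|.
|d| = [2, 5, 6, 8, 5, 8, 4]
Step 2: Midrank |d_i| (ties get averaged ranks).
ranks: |2|->1, |5|->3.5, |6|->5, |8|->6.5, |5|->3.5, |8|->6.5, |4|->2
Step 3: Attach original signs; sum ranks with positive sign and with negative sign.
W+ = 5 + 6.5 + 6.5 = 18
W- = 1 + 3.5 + 3.5 + 2 = 10
(Check: W+ + W- = 28 should equal n(n+1)/2 = 28.)
Step 4: Test statistic W = min(W+, W-) = 10.
Step 5: Ties in |d|, so use the tie-corrected normal approximation.
        E[W] = n(n+1)/4 = 7*8/4 = 14.
        Tie groups: |d|=5 (t=2), |d|=8 (t=2); sum(t^3 - t) = 12.
        Var[W] = n(n+1)(2n+1)/24 - sum(t^3-t)/48 = 840/24 - 12/48 = 34.75.
        z = (W - E[W]) / sqrt(Var[W]) = (10 - 14) / 5.8949 = -0.6786.
        Two-sided p = 2*Phi(z) = 0.497422.
Step 6: alpha = 0.1. fail to reject H0.

W+ = 18, W- = 10, W = min = 10, p = 0.497422, fail to reject H0.


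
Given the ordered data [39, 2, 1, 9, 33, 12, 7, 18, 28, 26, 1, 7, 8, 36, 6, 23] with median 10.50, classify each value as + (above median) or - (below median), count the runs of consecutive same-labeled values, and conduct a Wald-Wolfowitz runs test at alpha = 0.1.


Step 1: Compute median = 10.50; label A = above, B = below.
Labels in order: ABBBAABAAABBBABA  (n_A = 8, n_B = 8)
Step 2: Count runs R = 9.
Step 3: Under H0 (random ordering), E[R] = 2*n_A*n_B/(n_A+n_B) + 1 = 2*8*8/16 + 1 = 9.0000.
        Var[R] = 2*n_A*n_B*(2*n_A*n_B - n_A - n_B) / ((n_A+n_B)^2 * (n_A+n_B-1)) = 14336/3840 = 3.7333.
        SD[R] = 1.9322.
Step 4: R = E[R], so z = 0 with no continuity correction.
Step 5: Two-sided p-value via normal approximation = 2*(1 - Phi(|z|)) = 1.000000.
Step 6: alpha = 0.1. fail to reject H0.

R = 9, z = 0.0000, p = 1.000000, fail to reject H0.


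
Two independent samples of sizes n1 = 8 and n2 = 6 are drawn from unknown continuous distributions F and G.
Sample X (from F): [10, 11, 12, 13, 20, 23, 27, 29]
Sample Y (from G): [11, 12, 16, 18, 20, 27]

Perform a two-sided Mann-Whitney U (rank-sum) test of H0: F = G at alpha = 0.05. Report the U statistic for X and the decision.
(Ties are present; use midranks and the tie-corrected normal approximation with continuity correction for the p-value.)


Step 1: Combine and sort all 14 observations; assign midranks.
sorted (value, group): (10,X), (11,X), (11,Y), (12,X), (12,Y), (13,X), (16,Y), (18,Y), (20,X), (20,Y), (23,X), (27,X), (27,Y), (29,X)
ranks: 10->1, 11->2.5, 11->2.5, 12->4.5, 12->4.5, 13->6, 16->7, 18->8, 20->9.5, 20->9.5, 23->11, 27->12.5, 27->12.5, 29->14
Step 2: Rank sum for X: R1 = 1 + 2.5 + 4.5 + 6 + 9.5 + 11 + 12.5 + 14 = 61.
Step 3: U_X = R1 - n1(n1+1)/2 = 61 - 8*9/2 = 61 - 36 = 25.
       U_Y = n1*n2 - U_X = 48 - 25 = 23.
Step 4: Ties are present, so use the tie-corrected normal approximation (with continuity correction) for the p-value.
Step 5: p-value = 0.948305; compare to alpha = 0.05. fail to reject H0.

U_X = 25, p = 0.948305, fail to reject H0 at alpha = 0.05.


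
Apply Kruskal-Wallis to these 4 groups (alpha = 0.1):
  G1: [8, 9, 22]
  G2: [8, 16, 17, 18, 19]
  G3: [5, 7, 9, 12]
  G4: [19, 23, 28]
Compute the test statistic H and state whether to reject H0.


Step 1: Combine all N = 15 observations and assign midranks.
sorted (value, group, rank): (5,G3,1), (7,G3,2), (8,G1,3.5), (8,G2,3.5), (9,G1,5.5), (9,G3,5.5), (12,G3,7), (16,G2,8), (17,G2,9), (18,G2,10), (19,G2,11.5), (19,G4,11.5), (22,G1,13), (23,G4,14), (28,G4,15)
Step 2: Sum ranks within each group.
R_1 = 22 (n_1 = 3)
R_2 = 42 (n_2 = 5)
R_3 = 15.5 (n_3 = 4)
R_4 = 40.5 (n_4 = 3)
Step 3: H = 12/(N(N+1)) * sum(R_i^2/n_i) - 3(N+1)
     = 12/(15*16) * (22^2/3 + 42^2/5 + 15.5^2/4 + 40.5^2/3) - 3*16
     = 0.050000 * 1120.95 - 48
     = 8.047292.
Step 4: Ties present; correction factor C = 1 - 18/(15^3 - 15) = 0.994643. Corrected H = 8.047292 / 0.994643 = 8.090634.
Step 5: Under H0, H ~ chi^2(3); p-value = 0.044175.
Step 6: alpha = 0.1. reject H0.

H = 8.0906, df = 3, p = 0.044175, reject H0.


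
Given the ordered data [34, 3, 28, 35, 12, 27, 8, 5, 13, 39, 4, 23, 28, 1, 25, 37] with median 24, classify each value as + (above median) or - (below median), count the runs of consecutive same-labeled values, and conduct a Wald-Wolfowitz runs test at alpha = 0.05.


Step 1: Compute median = 24; label A = above, B = below.
Labels in order: ABAABABBBABBABAA  (n_A = 8, n_B = 8)
Step 2: Count runs R = 11.
Step 3: Under H0 (random ordering), E[R] = 2*n_A*n_B/(n_A+n_B) + 1 = 2*8*8/16 + 1 = 9.0000.
        Var[R] = 2*n_A*n_B*(2*n_A*n_B - n_A - n_B) / ((n_A+n_B)^2 * (n_A+n_B-1)) = 14336/3840 = 3.7333.
        SD[R] = 1.9322.
Step 4: Continuity-corrected z = (R - 0.5 - E[R]) / SD[R] = (11 - 0.5 - 9.0000) / 1.9322 = 0.7763.
Step 5: Two-sided p-value via normal approximation = 2*(1 - Phi(|z|)) = 0.437558.
Step 6: alpha = 0.05. fail to reject H0.

R = 11, z = 0.7763, p = 0.437558, fail to reject H0.


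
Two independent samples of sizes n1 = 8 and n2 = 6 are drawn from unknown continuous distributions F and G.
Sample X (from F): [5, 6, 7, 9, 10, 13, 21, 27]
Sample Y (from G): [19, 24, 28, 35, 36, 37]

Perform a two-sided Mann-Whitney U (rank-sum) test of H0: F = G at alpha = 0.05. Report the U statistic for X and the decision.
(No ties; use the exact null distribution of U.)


Step 1: Combine and sort all 14 observations; assign midranks.
sorted (value, group): (5,X), (6,X), (7,X), (9,X), (10,X), (13,X), (19,Y), (21,X), (24,Y), (27,X), (28,Y), (35,Y), (36,Y), (37,Y)
ranks: 5->1, 6->2, 7->3, 9->4, 10->5, 13->6, 19->7, 21->8, 24->9, 27->10, 28->11, 35->12, 36->13, 37->14
Step 2: Rank sum for X: R1 = 1 + 2 + 3 + 4 + 5 + 6 + 8 + 10 = 39.
Step 3: U_X = R1 - n1(n1+1)/2 = 39 - 8*9/2 = 39 - 36 = 3.
       U_Y = n1*n2 - U_X = 48 - 3 = 45.
Step 4: No ties, so the exact null distribution of U (based on enumerating the C(14,8) = 3003 equally likely rank assignments) gives the two-sided p-value.
Step 5: p-value = 0.004662; compare to alpha = 0.05. reject H0.

U_X = 3, p = 0.004662, reject H0 at alpha = 0.05.


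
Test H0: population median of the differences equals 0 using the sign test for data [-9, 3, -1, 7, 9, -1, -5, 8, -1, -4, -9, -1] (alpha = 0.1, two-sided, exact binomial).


Step 1: Discard zero differences. Original n = 12; n_eff = number of nonzero differences = 12.
Nonzero differences (with sign): -9, +3, -1, +7, +9, -1, -5, +8, -1, -4, -9, -1
Step 2: Count signs: positive = 4, negative = 8.
Step 3: Under H0: P(positive) = 0.5, so the number of positives S ~ Bin(12, 0.5).
Step 4: Two-sided exact p-value = sum of Bin(12,0.5) probabilities at or below the observed probability = 0.387695.
Step 5: alpha = 0.1. fail to reject H0.

n_eff = 12, pos = 4, neg = 8, p = 0.387695, fail to reject H0.


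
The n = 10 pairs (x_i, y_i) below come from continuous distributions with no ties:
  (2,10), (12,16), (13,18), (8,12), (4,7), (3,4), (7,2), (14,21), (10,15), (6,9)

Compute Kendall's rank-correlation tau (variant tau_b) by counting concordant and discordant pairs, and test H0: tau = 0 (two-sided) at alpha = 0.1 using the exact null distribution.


Step 1: Enumerate the 45 unordered pairs (i,j) with i<j and classify each by sign(x_j-x_i) * sign(y_j-y_i).
  (1,2):dx=+10,dy=+6->C; (1,3):dx=+11,dy=+8->C; (1,4):dx=+6,dy=+2->C; (1,5):dx=+2,dy=-3->D
  (1,6):dx=+1,dy=-6->D; (1,7):dx=+5,dy=-8->D; (1,8):dx=+12,dy=+11->C; (1,9):dx=+8,dy=+5->C
  (1,10):dx=+4,dy=-1->D; (2,3):dx=+1,dy=+2->C; (2,4):dx=-4,dy=-4->C; (2,5):dx=-8,dy=-9->C
  (2,6):dx=-9,dy=-12->C; (2,7):dx=-5,dy=-14->C; (2,8):dx=+2,dy=+5->C; (2,9):dx=-2,dy=-1->C
  (2,10):dx=-6,dy=-7->C; (3,4):dx=-5,dy=-6->C; (3,5):dx=-9,dy=-11->C; (3,6):dx=-10,dy=-14->C
  (3,7):dx=-6,dy=-16->C; (3,8):dx=+1,dy=+3->C; (3,9):dx=-3,dy=-3->C; (3,10):dx=-7,dy=-9->C
  (4,5):dx=-4,dy=-5->C; (4,6):dx=-5,dy=-8->C; (4,7):dx=-1,dy=-10->C; (4,8):dx=+6,dy=+9->C
  (4,9):dx=+2,dy=+3->C; (4,10):dx=-2,dy=-3->C; (5,6):dx=-1,dy=-3->C; (5,7):dx=+3,dy=-5->D
  (5,8):dx=+10,dy=+14->C; (5,9):dx=+6,dy=+8->C; (5,10):dx=+2,dy=+2->C; (6,7):dx=+4,dy=-2->D
  (6,8):dx=+11,dy=+17->C; (6,9):dx=+7,dy=+11->C; (6,10):dx=+3,dy=+5->C; (7,8):dx=+7,dy=+19->C
  (7,9):dx=+3,dy=+13->C; (7,10):dx=-1,dy=+7->D; (8,9):dx=-4,dy=-6->C; (8,10):dx=-8,dy=-12->C
  (9,10):dx=-4,dy=-6->C
Step 2: C = 38, D = 7, total pairs = 45.
Step 3: tau = (C - D)/(n(n-1)/2) = (38 - 7)/45 = 0.688889.
Step 4: Exact two-sided p-value (enumerate n! = 3628800 permutations of y under H0): p = 0.004687.
Step 5: alpha = 0.1. reject H0.

tau_b = 0.6889 (C=38, D=7), p = 0.004687, reject H0.


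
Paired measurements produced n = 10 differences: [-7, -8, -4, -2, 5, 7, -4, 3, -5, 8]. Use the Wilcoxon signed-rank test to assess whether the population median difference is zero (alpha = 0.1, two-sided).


Step 1: Drop any zero differences (none here) and take |d_i|.
|d| = [7, 8, 4, 2, 5, 7, 4, 3, 5, 8]
Step 2: Midrank |d_i| (ties get averaged ranks).
ranks: |7|->7.5, |8|->9.5, |4|->3.5, |2|->1, |5|->5.5, |7|->7.5, |4|->3.5, |3|->2, |5|->5.5, |8|->9.5
Step 3: Attach original signs; sum ranks with positive sign and with negative sign.
W+ = 5.5 + 7.5 + 2 + 9.5 = 24.5
W- = 7.5 + 9.5 + 3.5 + 1 + 3.5 + 5.5 = 30.5
(Check: W+ + W- = 55 should equal n(n+1)/2 = 55.)
Step 4: Test statistic W = min(W+, W-) = 24.5.
Step 5: Ties in |d|, so use the tie-corrected normal approximation.
        E[W] = n(n+1)/4 = 10*11/4 = 27.5.
        Tie groups: |d|=4 (t=2), |d|=5 (t=2), |d|=7 (t=2), |d|=8 (t=2); sum(t^3 - t) = 24.
        Var[W] = n(n+1)(2n+1)/24 - sum(t^3-t)/48 = 2310/24 - 24/48 = 95.75.
        z = (W - E[W]) / sqrt(Var[W]) = (24.5 - 27.5) / 9.7852 = -0.3066.
        Two-sided p = 2*Phi(z) = 0.759159.
Step 6: alpha = 0.1. fail to reject H0.

W+ = 24.5, W- = 30.5, W = min = 24.5, p = 0.759159, fail to reject H0.


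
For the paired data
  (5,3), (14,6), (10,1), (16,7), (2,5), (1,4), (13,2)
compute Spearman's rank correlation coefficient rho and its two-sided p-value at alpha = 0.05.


Step 1: Rank x and y separately (midranks; no ties here).
rank(x): 5->3, 14->6, 10->4, 16->7, 2->2, 1->1, 13->5
rank(y): 3->3, 6->6, 1->1, 7->7, 5->5, 4->4, 2->2
Step 2: d_i = R_x(i) - R_y(i); compute d_i^2.
  (3-3)^2=0, (6-6)^2=0, (4-1)^2=9, (7-7)^2=0, (2-5)^2=9, (1-4)^2=9, (5-2)^2=9
sum(d^2) = 36.
Step 3: rho = 1 - 6*36 / (7*(7^2 - 1)) = 1 - 216/336 = 0.357143.
Step 4: Under H0, t = rho * sqrt((n-2)/(1-rho^2)) = 0.8550 ~ t(5).
Step 5: Two-sided p-value from the t-distribution with 5 df = 0.431611.
Step 6: alpha = 0.05. fail to reject H0.

rho = 0.3571, p = 0.431611, fail to reject H0 at alpha = 0.05.


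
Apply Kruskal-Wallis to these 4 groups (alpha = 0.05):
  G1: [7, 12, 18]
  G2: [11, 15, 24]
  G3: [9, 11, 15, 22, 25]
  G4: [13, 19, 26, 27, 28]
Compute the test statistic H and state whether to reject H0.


Step 1: Combine all N = 16 observations and assign midranks.
sorted (value, group, rank): (7,G1,1), (9,G3,2), (11,G2,3.5), (11,G3,3.5), (12,G1,5), (13,G4,6), (15,G2,7.5), (15,G3,7.5), (18,G1,9), (19,G4,10), (22,G3,11), (24,G2,12), (25,G3,13), (26,G4,14), (27,G4,15), (28,G4,16)
Step 2: Sum ranks within each group.
R_1 = 15 (n_1 = 3)
R_2 = 23 (n_2 = 3)
R_3 = 37 (n_3 = 5)
R_4 = 61 (n_4 = 5)
Step 3: H = 12/(N(N+1)) * sum(R_i^2/n_i) - 3(N+1)
     = 12/(16*17) * (15^2/3 + 23^2/3 + 37^2/5 + 61^2/5) - 3*17
     = 0.044118 * 1269.33 - 51
     = 5.000000.
Step 4: Ties present; correction factor C = 1 - 12/(16^3 - 16) = 0.997059. Corrected H = 5.000000 / 0.997059 = 5.014749.
Step 5: Under H0, H ~ chi^2(3); p-value = 0.170720.
Step 6: alpha = 0.05. fail to reject H0.

H = 5.0147, df = 3, p = 0.170720, fail to reject H0.


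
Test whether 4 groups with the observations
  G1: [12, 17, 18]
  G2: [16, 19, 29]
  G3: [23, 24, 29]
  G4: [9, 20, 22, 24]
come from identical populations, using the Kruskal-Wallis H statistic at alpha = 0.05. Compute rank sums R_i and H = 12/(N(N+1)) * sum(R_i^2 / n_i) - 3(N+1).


Step 1: Combine all N = 13 observations and assign midranks.
sorted (value, group, rank): (9,G4,1), (12,G1,2), (16,G2,3), (17,G1,4), (18,G1,5), (19,G2,6), (20,G4,7), (22,G4,8), (23,G3,9), (24,G3,10.5), (24,G4,10.5), (29,G2,12.5), (29,G3,12.5)
Step 2: Sum ranks within each group.
R_1 = 11 (n_1 = 3)
R_2 = 21.5 (n_2 = 3)
R_3 = 32 (n_3 = 3)
R_4 = 26.5 (n_4 = 4)
Step 3: H = 12/(N(N+1)) * sum(R_i^2/n_i) - 3(N+1)
     = 12/(13*14) * (11^2/3 + 21.5^2/3 + 32^2/3 + 26.5^2/4) - 3*14
     = 0.065934 * 711.312 - 42
     = 4.899725.
Step 4: Ties present; correction factor C = 1 - 12/(13^3 - 13) = 0.994505. Corrected H = 4.899725 / 0.994505 = 4.926796.
Step 5: Under H0, H ~ chi^2(3); p-value = 0.177237.
Step 6: alpha = 0.05. fail to reject H0.

H = 4.9268, df = 3, p = 0.177237, fail to reject H0.


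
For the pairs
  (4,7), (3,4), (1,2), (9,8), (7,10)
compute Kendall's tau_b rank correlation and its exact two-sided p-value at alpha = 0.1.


Step 1: Enumerate the 10 unordered pairs (i,j) with i<j and classify each by sign(x_j-x_i) * sign(y_j-y_i).
  (1,2):dx=-1,dy=-3->C; (1,3):dx=-3,dy=-5->C; (1,4):dx=+5,dy=+1->C; (1,5):dx=+3,dy=+3->C
  (2,3):dx=-2,dy=-2->C; (2,4):dx=+6,dy=+4->C; (2,5):dx=+4,dy=+6->C; (3,4):dx=+8,dy=+6->C
  (3,5):dx=+6,dy=+8->C; (4,5):dx=-2,dy=+2->D
Step 2: C = 9, D = 1, total pairs = 10.
Step 3: tau = (C - D)/(n(n-1)/2) = (9 - 1)/10 = 0.800000.
Step 4: Exact two-sided p-value (enumerate n! = 120 permutations of y under H0): p = 0.083333.
Step 5: alpha = 0.1. reject H0.

tau_b = 0.8000 (C=9, D=1), p = 0.083333, reject H0.


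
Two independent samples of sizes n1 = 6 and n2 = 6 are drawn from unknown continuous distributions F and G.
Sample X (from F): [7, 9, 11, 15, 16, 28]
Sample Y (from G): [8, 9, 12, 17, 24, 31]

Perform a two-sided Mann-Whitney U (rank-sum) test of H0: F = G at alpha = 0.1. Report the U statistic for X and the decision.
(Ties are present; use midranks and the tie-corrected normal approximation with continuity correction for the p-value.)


Step 1: Combine and sort all 12 observations; assign midranks.
sorted (value, group): (7,X), (8,Y), (9,X), (9,Y), (11,X), (12,Y), (15,X), (16,X), (17,Y), (24,Y), (28,X), (31,Y)
ranks: 7->1, 8->2, 9->3.5, 9->3.5, 11->5, 12->6, 15->7, 16->8, 17->9, 24->10, 28->11, 31->12
Step 2: Rank sum for X: R1 = 1 + 3.5 + 5 + 7 + 8 + 11 = 35.5.
Step 3: U_X = R1 - n1(n1+1)/2 = 35.5 - 6*7/2 = 35.5 - 21 = 14.5.
       U_Y = n1*n2 - U_X = 36 - 14.5 = 21.5.
Step 4: Ties are present, so use the tie-corrected normal approximation (with continuity correction) for the p-value.
Step 5: p-value = 0.630356; compare to alpha = 0.1. fail to reject H0.

U_X = 14.5, p = 0.630356, fail to reject H0 at alpha = 0.1.


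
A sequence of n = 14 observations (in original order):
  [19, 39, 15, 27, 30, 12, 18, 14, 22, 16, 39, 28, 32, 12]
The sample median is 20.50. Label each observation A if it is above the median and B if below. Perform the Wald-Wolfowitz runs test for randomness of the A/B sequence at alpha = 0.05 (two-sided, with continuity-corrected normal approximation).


Step 1: Compute median = 20.50; label A = above, B = below.
Labels in order: BABAABBBABAAAB  (n_A = 7, n_B = 7)
Step 2: Count runs R = 9.
Step 3: Under H0 (random ordering), E[R] = 2*n_A*n_B/(n_A+n_B) + 1 = 2*7*7/14 + 1 = 8.0000.
        Var[R] = 2*n_A*n_B*(2*n_A*n_B - n_A - n_B) / ((n_A+n_B)^2 * (n_A+n_B-1)) = 8232/2548 = 3.2308.
        SD[R] = 1.7974.
Step 4: Continuity-corrected z = (R - 0.5 - E[R]) / SD[R] = (9 - 0.5 - 8.0000) / 1.7974 = 0.2782.
Step 5: Two-sided p-value via normal approximation = 2*(1 - Phi(|z|)) = 0.780879.
Step 6: alpha = 0.05. fail to reject H0.

R = 9, z = 0.2782, p = 0.780879, fail to reject H0.


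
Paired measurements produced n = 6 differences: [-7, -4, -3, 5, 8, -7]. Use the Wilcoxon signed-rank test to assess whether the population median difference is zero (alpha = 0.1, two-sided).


Step 1: Drop any zero differences (none here) and take |d_i|.
|d| = [7, 4, 3, 5, 8, 7]
Step 2: Midrank |d_i| (ties get averaged ranks).
ranks: |7|->4.5, |4|->2, |3|->1, |5|->3, |8|->6, |7|->4.5
Step 3: Attach original signs; sum ranks with positive sign and with negative sign.
W+ = 3 + 6 = 9
W- = 4.5 + 2 + 1 + 4.5 = 12
(Check: W+ + W- = 21 should equal n(n+1)/2 = 21.)
Step 4: Test statistic W = min(W+, W-) = 9.
Step 5: Ties in |d|, so use the tie-corrected normal approximation.
        E[W] = n(n+1)/4 = 6*7/4 = 10.5.
        Tie groups: |d|=7 (t=2); sum(t^3 - t) = 6.
        Var[W] = n(n+1)(2n+1)/24 - sum(t^3-t)/48 = 546/24 - 6/48 = 22.625.
        z = (W - E[W]) / sqrt(Var[W]) = (9 - 10.5) / 4.7566 = -0.3154.
        Two-sided p = 2*Phi(z) = 0.752494.
Step 6: alpha = 0.1. fail to reject H0.

W+ = 9, W- = 12, W = min = 9, p = 0.752494, fail to reject H0.


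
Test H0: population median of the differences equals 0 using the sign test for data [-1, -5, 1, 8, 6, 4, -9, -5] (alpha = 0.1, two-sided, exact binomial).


Step 1: Discard zero differences. Original n = 8; n_eff = number of nonzero differences = 8.
Nonzero differences (with sign): -1, -5, +1, +8, +6, +4, -9, -5
Step 2: Count signs: positive = 4, negative = 4.
Step 3: Under H0: P(positive) = 0.5, so the number of positives S ~ Bin(8, 0.5).
Step 4: Two-sided exact p-value = sum of Bin(8,0.5) probabilities at or below the observed probability = 1.000000.
Step 5: alpha = 0.1. fail to reject H0.

n_eff = 8, pos = 4, neg = 4, p = 1.000000, fail to reject H0.


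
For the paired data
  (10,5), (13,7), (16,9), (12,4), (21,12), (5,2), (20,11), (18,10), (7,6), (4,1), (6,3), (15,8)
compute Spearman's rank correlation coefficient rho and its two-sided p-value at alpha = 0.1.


Step 1: Rank x and y separately (midranks; no ties here).
rank(x): 10->5, 13->7, 16->9, 12->6, 21->12, 5->2, 20->11, 18->10, 7->4, 4->1, 6->3, 15->8
rank(y): 5->5, 7->7, 9->9, 4->4, 12->12, 2->2, 11->11, 10->10, 6->6, 1->1, 3->3, 8->8
Step 2: d_i = R_x(i) - R_y(i); compute d_i^2.
  (5-5)^2=0, (7-7)^2=0, (9-9)^2=0, (6-4)^2=4, (12-12)^2=0, (2-2)^2=0, (11-11)^2=0, (10-10)^2=0, (4-6)^2=4, (1-1)^2=0, (3-3)^2=0, (8-8)^2=0
sum(d^2) = 8.
Step 3: rho = 1 - 6*8 / (12*(12^2 - 1)) = 1 - 48/1716 = 0.972028.
Step 4: Under H0, t = rho * sqrt((n-2)/(1-rho^2)) = 13.0876 ~ t(10).
Step 5: Two-sided p-value from the t-distribution with 10 df = 0.000000.
Step 6: alpha = 0.1. reject H0.

rho = 0.9720, p = 0.000000, reject H0 at alpha = 0.1.


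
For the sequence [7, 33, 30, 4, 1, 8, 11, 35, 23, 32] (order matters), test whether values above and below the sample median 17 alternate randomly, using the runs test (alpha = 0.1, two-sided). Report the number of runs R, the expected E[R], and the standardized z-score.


Step 1: Compute median = 17; label A = above, B = below.
Labels in order: BAABBBBAAA  (n_A = 5, n_B = 5)
Step 2: Count runs R = 4.
Step 3: Under H0 (random ordering), E[R] = 2*n_A*n_B/(n_A+n_B) + 1 = 2*5*5/10 + 1 = 6.0000.
        Var[R] = 2*n_A*n_B*(2*n_A*n_B - n_A - n_B) / ((n_A+n_B)^2 * (n_A+n_B-1)) = 2000/900 = 2.2222.
        SD[R] = 1.4907.
Step 4: Continuity-corrected z = (R + 0.5 - E[R]) / SD[R] = (4 + 0.5 - 6.0000) / 1.4907 = -1.0062.
Step 5: Two-sided p-value via normal approximation = 2*(1 - Phi(|z|)) = 0.314305.
Step 6: alpha = 0.1. fail to reject H0.

R = 4, z = -1.0062, p = 0.314305, fail to reject H0.


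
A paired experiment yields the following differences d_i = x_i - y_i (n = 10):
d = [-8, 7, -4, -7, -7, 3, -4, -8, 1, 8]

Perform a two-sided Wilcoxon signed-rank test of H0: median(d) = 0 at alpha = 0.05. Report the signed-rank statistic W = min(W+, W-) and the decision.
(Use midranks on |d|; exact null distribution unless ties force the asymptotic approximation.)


Step 1: Drop any zero differences (none here) and take |d_i|.
|d| = [8, 7, 4, 7, 7, 3, 4, 8, 1, 8]
Step 2: Midrank |d_i| (ties get averaged ranks).
ranks: |8|->9, |7|->6, |4|->3.5, |7|->6, |7|->6, |3|->2, |4|->3.5, |8|->9, |1|->1, |8|->9
Step 3: Attach original signs; sum ranks with positive sign and with negative sign.
W+ = 6 + 2 + 1 + 9 = 18
W- = 9 + 3.5 + 6 + 6 + 3.5 + 9 = 37
(Check: W+ + W- = 55 should equal n(n+1)/2 = 55.)
Step 4: Test statistic W = min(W+, W-) = 18.
Step 5: Ties in |d|, so use the tie-corrected normal approximation.
        E[W] = n(n+1)/4 = 10*11/4 = 27.5.
        Tie groups: |d|=4 (t=2), |d|=7 (t=3), |d|=8 (t=3); sum(t^3 - t) = 54.
        Var[W] = n(n+1)(2n+1)/24 - sum(t^3-t)/48 = 2310/24 - 54/48 = 95.125.
        z = (W - E[W]) / sqrt(Var[W]) = (18 - 27.5) / 9.7532 = -0.9740.
        Two-sided p = 2*Phi(z) = 0.330037.
Step 6: alpha = 0.05. fail to reject H0.

W+ = 18, W- = 37, W = min = 18, p = 0.330037, fail to reject H0.


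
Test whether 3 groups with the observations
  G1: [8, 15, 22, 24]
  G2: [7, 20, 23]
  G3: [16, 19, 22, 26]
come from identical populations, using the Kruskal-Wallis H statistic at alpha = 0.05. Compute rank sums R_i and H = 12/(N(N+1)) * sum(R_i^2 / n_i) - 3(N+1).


Step 1: Combine all N = 11 observations and assign midranks.
sorted (value, group, rank): (7,G2,1), (8,G1,2), (15,G1,3), (16,G3,4), (19,G3,5), (20,G2,6), (22,G1,7.5), (22,G3,7.5), (23,G2,9), (24,G1,10), (26,G3,11)
Step 2: Sum ranks within each group.
R_1 = 22.5 (n_1 = 4)
R_2 = 16 (n_2 = 3)
R_3 = 27.5 (n_3 = 4)
Step 3: H = 12/(N(N+1)) * sum(R_i^2/n_i) - 3(N+1)
     = 12/(11*12) * (22.5^2/4 + 16^2/3 + 27.5^2/4) - 3*12
     = 0.090909 * 400.958 - 36
     = 0.450758.
Step 4: Ties present; correction factor C = 1 - 6/(11^3 - 11) = 0.995455. Corrected H = 0.450758 / 0.995455 = 0.452816.
Step 5: Under H0, H ~ chi^2(2); p-value = 0.797393.
Step 6: alpha = 0.05. fail to reject H0.

H = 0.4528, df = 2, p = 0.797393, fail to reject H0.


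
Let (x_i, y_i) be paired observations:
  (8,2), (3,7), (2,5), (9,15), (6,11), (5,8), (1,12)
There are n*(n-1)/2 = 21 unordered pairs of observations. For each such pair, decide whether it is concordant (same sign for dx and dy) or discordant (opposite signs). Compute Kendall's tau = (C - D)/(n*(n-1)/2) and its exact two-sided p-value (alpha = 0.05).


Step 1: Enumerate the 21 unordered pairs (i,j) with i<j and classify each by sign(x_j-x_i) * sign(y_j-y_i).
  (1,2):dx=-5,dy=+5->D; (1,3):dx=-6,dy=+3->D; (1,4):dx=+1,dy=+13->C; (1,5):dx=-2,dy=+9->D
  (1,6):dx=-3,dy=+6->D; (1,7):dx=-7,dy=+10->D; (2,3):dx=-1,dy=-2->C; (2,4):dx=+6,dy=+8->C
  (2,5):dx=+3,dy=+4->C; (2,6):dx=+2,dy=+1->C; (2,7):dx=-2,dy=+5->D; (3,4):dx=+7,dy=+10->C
  (3,5):dx=+4,dy=+6->C; (3,6):dx=+3,dy=+3->C; (3,7):dx=-1,dy=+7->D; (4,5):dx=-3,dy=-4->C
  (4,6):dx=-4,dy=-7->C; (4,7):dx=-8,dy=-3->C; (5,6):dx=-1,dy=-3->C; (5,7):dx=-5,dy=+1->D
  (6,7):dx=-4,dy=+4->D
Step 2: C = 12, D = 9, total pairs = 21.
Step 3: tau = (C - D)/(n(n-1)/2) = (12 - 9)/21 = 0.142857.
Step 4: Exact two-sided p-value (enumerate n! = 5040 permutations of y under H0): p = 0.772619.
Step 5: alpha = 0.05. fail to reject H0.

tau_b = 0.1429 (C=12, D=9), p = 0.772619, fail to reject H0.


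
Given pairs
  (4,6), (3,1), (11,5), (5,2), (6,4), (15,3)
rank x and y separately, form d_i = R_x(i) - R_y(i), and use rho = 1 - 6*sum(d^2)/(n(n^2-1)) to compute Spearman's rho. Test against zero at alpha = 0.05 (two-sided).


Step 1: Rank x and y separately (midranks; no ties here).
rank(x): 4->2, 3->1, 11->5, 5->3, 6->4, 15->6
rank(y): 6->6, 1->1, 5->5, 2->2, 4->4, 3->3
Step 2: d_i = R_x(i) - R_y(i); compute d_i^2.
  (2-6)^2=16, (1-1)^2=0, (5-5)^2=0, (3-2)^2=1, (4-4)^2=0, (6-3)^2=9
sum(d^2) = 26.
Step 3: rho = 1 - 6*26 / (6*(6^2 - 1)) = 1 - 156/210 = 0.257143.
Step 4: Under H0, t = rho * sqrt((n-2)/(1-rho^2)) = 0.5322 ~ t(4).
Step 5: Two-sided p-value from the t-distribution with 4 df = 0.622787.
Step 6: alpha = 0.05. fail to reject H0.

rho = 0.2571, p = 0.622787, fail to reject H0 at alpha = 0.05.


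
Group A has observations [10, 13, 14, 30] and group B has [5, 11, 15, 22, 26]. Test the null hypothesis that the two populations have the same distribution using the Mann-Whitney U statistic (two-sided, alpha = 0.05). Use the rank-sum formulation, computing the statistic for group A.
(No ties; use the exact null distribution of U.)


Step 1: Combine and sort all 9 observations; assign midranks.
sorted (value, group): (5,Y), (10,X), (11,Y), (13,X), (14,X), (15,Y), (22,Y), (26,Y), (30,X)
ranks: 5->1, 10->2, 11->3, 13->4, 14->5, 15->6, 22->7, 26->8, 30->9
Step 2: Rank sum for X: R1 = 2 + 4 + 5 + 9 = 20.
Step 3: U_X = R1 - n1(n1+1)/2 = 20 - 4*5/2 = 20 - 10 = 10.
       U_Y = n1*n2 - U_X = 20 - 10 = 10.
Step 4: No ties, so the exact null distribution of U (based on enumerating the C(9,4) = 126 equally likely rank assignments) gives the two-sided p-value.
Step 5: p-value = 1.000000; compare to alpha = 0.05. fail to reject H0.

U_X = 10, p = 1.000000, fail to reject H0 at alpha = 0.05.


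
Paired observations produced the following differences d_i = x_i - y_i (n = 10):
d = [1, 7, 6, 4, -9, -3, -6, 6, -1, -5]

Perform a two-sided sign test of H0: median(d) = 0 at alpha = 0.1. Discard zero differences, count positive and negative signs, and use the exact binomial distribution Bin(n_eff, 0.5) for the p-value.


Step 1: Discard zero differences. Original n = 10; n_eff = number of nonzero differences = 10.
Nonzero differences (with sign): +1, +7, +6, +4, -9, -3, -6, +6, -1, -5
Step 2: Count signs: positive = 5, negative = 5.
Step 3: Under H0: P(positive) = 0.5, so the number of positives S ~ Bin(10, 0.5).
Step 4: Two-sided exact p-value = sum of Bin(10,0.5) probabilities at or below the observed probability = 1.000000.
Step 5: alpha = 0.1. fail to reject H0.

n_eff = 10, pos = 5, neg = 5, p = 1.000000, fail to reject H0.


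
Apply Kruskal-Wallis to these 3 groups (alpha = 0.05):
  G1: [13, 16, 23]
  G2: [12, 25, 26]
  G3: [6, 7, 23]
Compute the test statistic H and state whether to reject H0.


Step 1: Combine all N = 9 observations and assign midranks.
sorted (value, group, rank): (6,G3,1), (7,G3,2), (12,G2,3), (13,G1,4), (16,G1,5), (23,G1,6.5), (23,G3,6.5), (25,G2,8), (26,G2,9)
Step 2: Sum ranks within each group.
R_1 = 15.5 (n_1 = 3)
R_2 = 20 (n_2 = 3)
R_3 = 9.5 (n_3 = 3)
Step 3: H = 12/(N(N+1)) * sum(R_i^2/n_i) - 3(N+1)
     = 12/(9*10) * (15.5^2/3 + 20^2/3 + 9.5^2/3) - 3*10
     = 0.133333 * 243.5 - 30
     = 2.466667.
Step 4: Ties present; correction factor C = 1 - 6/(9^3 - 9) = 0.991667. Corrected H = 2.466667 / 0.991667 = 2.487395.
Step 5: Under H0, H ~ chi^2(2); p-value = 0.288316.
Step 6: alpha = 0.05. fail to reject H0.

H = 2.4874, df = 2, p = 0.288316, fail to reject H0.


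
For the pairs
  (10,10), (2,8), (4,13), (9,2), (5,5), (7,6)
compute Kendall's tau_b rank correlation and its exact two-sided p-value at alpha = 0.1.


Step 1: Enumerate the 15 unordered pairs (i,j) with i<j and classify each by sign(x_j-x_i) * sign(y_j-y_i).
  (1,2):dx=-8,dy=-2->C; (1,3):dx=-6,dy=+3->D; (1,4):dx=-1,dy=-8->C; (1,5):dx=-5,dy=-5->C
  (1,6):dx=-3,dy=-4->C; (2,3):dx=+2,dy=+5->C; (2,4):dx=+7,dy=-6->D; (2,5):dx=+3,dy=-3->D
  (2,6):dx=+5,dy=-2->D; (3,4):dx=+5,dy=-11->D; (3,5):dx=+1,dy=-8->D; (3,6):dx=+3,dy=-7->D
  (4,5):dx=-4,dy=+3->D; (4,6):dx=-2,dy=+4->D; (5,6):dx=+2,dy=+1->C
Step 2: C = 6, D = 9, total pairs = 15.
Step 3: tau = (C - D)/(n(n-1)/2) = (6 - 9)/15 = -0.200000.
Step 4: Exact two-sided p-value (enumerate n! = 720 permutations of y under H0): p = 0.719444.
Step 5: alpha = 0.1. fail to reject H0.

tau_b = -0.2000 (C=6, D=9), p = 0.719444, fail to reject H0.


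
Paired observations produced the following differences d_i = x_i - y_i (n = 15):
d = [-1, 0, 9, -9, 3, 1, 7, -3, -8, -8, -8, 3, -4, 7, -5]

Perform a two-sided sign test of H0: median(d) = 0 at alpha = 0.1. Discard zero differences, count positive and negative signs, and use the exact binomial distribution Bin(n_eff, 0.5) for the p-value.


Step 1: Discard zero differences. Original n = 15; n_eff = number of nonzero differences = 14.
Nonzero differences (with sign): -1, +9, -9, +3, +1, +7, -3, -8, -8, -8, +3, -4, +7, -5
Step 2: Count signs: positive = 6, negative = 8.
Step 3: Under H0: P(positive) = 0.5, so the number of positives S ~ Bin(14, 0.5).
Step 4: Two-sided exact p-value = sum of Bin(14,0.5) probabilities at or below the observed probability = 0.790527.
Step 5: alpha = 0.1. fail to reject H0.

n_eff = 14, pos = 6, neg = 8, p = 0.790527, fail to reject H0.


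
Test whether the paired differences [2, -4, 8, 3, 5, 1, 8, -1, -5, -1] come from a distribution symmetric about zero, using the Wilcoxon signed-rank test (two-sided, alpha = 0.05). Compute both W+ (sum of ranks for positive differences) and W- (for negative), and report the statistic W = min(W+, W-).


Step 1: Drop any zero differences (none here) and take |d_i|.
|d| = [2, 4, 8, 3, 5, 1, 8, 1, 5, 1]
Step 2: Midrank |d_i| (ties get averaged ranks).
ranks: |2|->4, |4|->6, |8|->9.5, |3|->5, |5|->7.5, |1|->2, |8|->9.5, |1|->2, |5|->7.5, |1|->2
Step 3: Attach original signs; sum ranks with positive sign and with negative sign.
W+ = 4 + 9.5 + 5 + 7.5 + 2 + 9.5 = 37.5
W- = 6 + 2 + 7.5 + 2 = 17.5
(Check: W+ + W- = 55 should equal n(n+1)/2 = 55.)
Step 4: Test statistic W = min(W+, W-) = 17.5.
Step 5: Ties in |d|, so use the tie-corrected normal approximation.
        E[W] = n(n+1)/4 = 10*11/4 = 27.5.
        Tie groups: |d|=1 (t=3), |d|=5 (t=2), |d|=8 (t=2); sum(t^3 - t) = 36.
        Var[W] = n(n+1)(2n+1)/24 - sum(t^3-t)/48 = 2310/24 - 36/48 = 95.5.
        z = (W - E[W]) / sqrt(Var[W]) = (17.5 - 27.5) / 9.7724 = -1.0233.
        Two-sided p = 2*Phi(z) = 0.306171.
Step 6: alpha = 0.05. fail to reject H0.

W+ = 37.5, W- = 17.5, W = min = 17.5, p = 0.306171, fail to reject H0.
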